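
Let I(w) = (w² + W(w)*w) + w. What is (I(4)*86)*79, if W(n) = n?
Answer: 244584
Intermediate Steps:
I(w) = w + 2*w² (I(w) = (w² + w*w) + w = (w² + w²) + w = 2*w² + w = w + 2*w²)
(I(4)*86)*79 = ((4*(1 + 2*4))*86)*79 = ((4*(1 + 8))*86)*79 = ((4*9)*86)*79 = (36*86)*79 = 3096*79 = 244584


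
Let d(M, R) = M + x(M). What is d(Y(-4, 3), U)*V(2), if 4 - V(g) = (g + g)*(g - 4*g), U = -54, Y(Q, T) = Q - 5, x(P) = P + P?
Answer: -756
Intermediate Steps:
x(P) = 2*P
Y(Q, T) = -5 + Q
d(M, R) = 3*M (d(M, R) = M + 2*M = 3*M)
V(g) = 4 + 6*g² (V(g) = 4 - (g + g)*(g - 4*g) = 4 - 2*g*(-3*g) = 4 - (-6)*g² = 4 + 6*g²)
d(Y(-4, 3), U)*V(2) = (3*(-5 - 4))*(4 + 6*2²) = (3*(-9))*(4 + 6*4) = -27*(4 + 24) = -27*28 = -756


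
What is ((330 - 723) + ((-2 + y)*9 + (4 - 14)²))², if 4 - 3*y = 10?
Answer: 108241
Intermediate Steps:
y = -2 (y = 4/3 - ⅓*10 = 4/3 - 10/3 = -2)
((330 - 723) + ((-2 + y)*9 + (4 - 14)²))² = ((330 - 723) + ((-2 - 2)*9 + (4 - 14)²))² = (-393 + (-4*9 + (-10)²))² = (-393 + (-36 + 100))² = (-393 + 64)² = (-329)² = 108241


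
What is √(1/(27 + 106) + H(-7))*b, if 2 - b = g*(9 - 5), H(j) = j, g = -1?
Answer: 6*I*√123690/133 ≈ 15.866*I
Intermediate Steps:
b = 6 (b = 2 - (-1)*(9 - 5) = 2 - (-1)*4 = 2 - 1*(-4) = 2 + 4 = 6)
√(1/(27 + 106) + H(-7))*b = √(1/(27 + 106) - 7)*6 = √(1/133 - 7)*6 = √(-930/133)*6 = (I*√123690/133)*6 = 6*I*√123690/133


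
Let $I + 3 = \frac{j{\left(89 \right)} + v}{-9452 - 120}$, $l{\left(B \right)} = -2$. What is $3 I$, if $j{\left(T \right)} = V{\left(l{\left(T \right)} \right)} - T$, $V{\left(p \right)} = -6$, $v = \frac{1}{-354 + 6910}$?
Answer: $- \frac{562917831}{62754032} \approx -8.9702$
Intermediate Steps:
$v = \frac{1}{6556} \approx 0.00015253$
$j{\left(T \right)} = -6 - T$
$I = - \frac{187639277}{62754032}$ ($I = -3 + \frac{\left(-6 - 89\right) + \frac{1}{6556}}{-9452 - 120} = -3 + \frac{\left(-6 - 89\right) + \frac{1}{6556}}{-9572} = -3 + \left(-95 + \frac{1}{6556}\right) \left(- \frac{1}{9572}\right) = -3 - - \frac{622819}{62754032} = -3 + \frac{622819}{62754032} = - \frac{187639277}{62754032} \approx -2.9901$)
$3 I = 3 \left(- \frac{187639277}{62754032}\right) = - \frac{562917831}{62754032}$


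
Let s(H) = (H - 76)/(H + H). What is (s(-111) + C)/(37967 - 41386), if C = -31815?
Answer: 7062743/759018 ≈ 9.3051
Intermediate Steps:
s(H) = (-76 + H)/(2*H) (s(H) = (-76 + H)/((2*H)) = (-76 + H)*(1/(2*H)) = (-76 + H)/(2*H))
(s(-111) + C)/(37967 - 41386) = ((½)*(-76 - 111)/(-111) - 31815)/(37967 - 41386) = ((½)*(-1/111)*(-187) - 31815)/(-3419) = (187/222 - 31815)*(-1/3419) = -7062743/222*(-1/3419) = 7062743/759018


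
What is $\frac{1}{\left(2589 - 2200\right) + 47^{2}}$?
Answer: $\frac{1}{2598} \approx 0.00038491$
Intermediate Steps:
$\frac{1}{\left(2589 - 2200\right) + 47^{2}} = \frac{1}{\left(2589 - 2200\right) + 2209} = \frac{1}{389 + 2209} = \frac{1}{2598}$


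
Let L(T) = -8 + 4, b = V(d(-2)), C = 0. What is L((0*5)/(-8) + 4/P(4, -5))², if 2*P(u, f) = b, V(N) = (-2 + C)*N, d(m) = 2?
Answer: 16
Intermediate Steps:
V(N) = -2*N (V(N) = (-2 + 0)*N = -2*N)
b = -4 (b = -2*2 = -4)
P(u, f) = -2 (P(u, f) = (½)*(-4) = -2)
L(T) = -4
L((0*5)/(-8) + 4/P(4, -5))² = (-4)² = 16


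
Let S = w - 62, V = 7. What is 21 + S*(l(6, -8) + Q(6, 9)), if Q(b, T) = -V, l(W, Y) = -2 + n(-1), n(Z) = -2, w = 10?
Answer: 593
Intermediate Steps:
l(W, Y) = -4 (l(W, Y) = -2 - 2 = -4)
Q(b, T) = -7 (Q(b, T) = -1*7 = -7)
S = -52 (S = 10 - 62 = -52)
21 + S*(l(6, -8) + Q(6, 9)) = 21 - 52*(-4 - 7) = 21 - 52*(-11) = 21 + 572 = 593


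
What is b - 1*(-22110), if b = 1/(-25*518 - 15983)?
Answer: 639708629/28933 ≈ 22110.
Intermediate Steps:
b = -1/28933 (b = 1/(-12950 - 15983) = 1/(-28933) = -1/28933 ≈ -3.4563e-5)
b - 1*(-22110) = -1/28933 - 1*(-22110) = -1/28933 + 22110 = 639708629/28933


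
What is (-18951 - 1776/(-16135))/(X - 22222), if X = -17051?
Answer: 101924203/211223285 ≈ 0.48254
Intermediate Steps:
(-18951 - 1776/(-16135))/(X - 22222) = (-18951 - 1776/(-16135))/(-17051 - 22222) = (-18951 - 1776*(-1/16135))/(-39273) = (-18951 + 1776/16135)*(-1/39273) = -305772609/16135*(-1/39273) = 101924203/211223285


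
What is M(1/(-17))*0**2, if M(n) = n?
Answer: 0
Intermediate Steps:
M(1/(-17))*0**2 = 0**2/(-17) = -1/17*0 = 0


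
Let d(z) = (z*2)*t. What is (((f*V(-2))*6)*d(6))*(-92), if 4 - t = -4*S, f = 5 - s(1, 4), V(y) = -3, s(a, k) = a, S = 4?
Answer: 1589760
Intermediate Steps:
f = 4 (f = 5 - 1*1 = 5 - 1 = 4)
t = 20 (t = 4 - (-4)*4 = 4 - 1*(-16) = 4 + 16 = 20)
d(z) = 40*z (d(z) = (z*2)*20 = (2*z)*20 = 40*z)
(((f*V(-2))*6)*d(6))*(-92) = (((4*(-3))*6)*(40*6))*(-92) = (-12*6*240)*(-92) = -72*240*(-92) = -17280*(-92) = 1589760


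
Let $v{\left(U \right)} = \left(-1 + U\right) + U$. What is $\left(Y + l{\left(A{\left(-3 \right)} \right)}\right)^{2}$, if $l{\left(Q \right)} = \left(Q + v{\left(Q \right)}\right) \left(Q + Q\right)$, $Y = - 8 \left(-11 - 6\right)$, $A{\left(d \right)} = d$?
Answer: $38416$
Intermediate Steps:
$v{\left(U \right)} = -1 + 2 U$
$Y = 136$ ($Y = \left(-8\right) \left(-17\right) = 136$)
$l{\left(Q \right)} = 2 Q \left(-1 + 3 Q\right)$ ($l{\left(Q \right)} = \left(Q + \left(-1 + 2 Q\right)\right) \left(Q + Q\right) = \left(-1 + 3 Q\right) 2 Q = 2 Q \left(-1 + 3 Q\right)$)
$\left(Y + l{\left(A{\left(-3 \right)} \right)}\right)^{2} = \left(136 + 2 \left(-3\right) \left(-1 + 3 \left(-3\right)\right)\right)^{2} = \left(136 + 2 \left(-3\right) \left(-1 - 9\right)\right)^{2} = \left(136 + 2 \left(-3\right) \left(-10\right)\right)^{2} = \left(136 + 60\right)^{2} = 196^{2} = 38416$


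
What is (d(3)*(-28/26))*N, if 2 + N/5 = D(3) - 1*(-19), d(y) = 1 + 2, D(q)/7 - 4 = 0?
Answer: -9450/13 ≈ -726.92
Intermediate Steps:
D(q) = 28 (D(q) = 28 + 7*0 = 28 + 0 = 28)
d(y) = 3
N = 225 (N = -10 + 5*(28 - 1*(-19)) = -10 + 5*(28 + 19) = -10 + 5*47 = -10 + 235 = 225)
(d(3)*(-28/26))*N = (3*(-28/26))*225 = (3*(-28*1/26))*225 = (3*(-14/13))*225 = -42/13*225 = -9450/13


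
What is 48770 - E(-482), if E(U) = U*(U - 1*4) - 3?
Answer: -185479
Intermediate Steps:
E(U) = -3 + U*(-4 + U) (E(U) = U*(U - 4) - 3 = U*(-4 + U) - 3 = -3 + U*(-4 + U))
48770 - E(-482) = 48770 - (-3 + (-482)² - 4*(-482)) = 48770 - (-3 + 232324 + 1928) = 48770 - 1*234249 = 48770 - 234249 = -185479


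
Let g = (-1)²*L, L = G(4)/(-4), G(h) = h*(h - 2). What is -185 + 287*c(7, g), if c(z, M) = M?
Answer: -759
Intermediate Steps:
G(h) = h*(-2 + h)
L = -2 (L = (4*(-2 + 4))/(-4) = (4*2)*(-¼) = 8*(-¼) = -2)
g = -2 (g = (-1)²*(-2) = 1*(-2) = -2)
-185 + 287*c(7, g) = -185 + 287*(-2) = -185 - 574 = -759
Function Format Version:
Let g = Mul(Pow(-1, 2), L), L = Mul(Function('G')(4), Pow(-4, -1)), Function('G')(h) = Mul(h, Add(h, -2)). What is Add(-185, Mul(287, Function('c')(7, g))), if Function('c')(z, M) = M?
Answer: -759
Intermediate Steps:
Function('G')(h) = Mul(h, Add(-2, h))
L = -2 (L = Mul(Mul(4, Add(-2, 4)), Pow(-4, -1)) = Mul(Mul(4, 2), Rational(-1, 4)) = Mul(8, Rational(-1, 4)) = -2)
g = -2 (g = Mul(Pow(-1, 2), -2) = Mul(1, -2) = -2)
Add(-185, Mul(287, Function('c')(7, g))) = Add(-185, Mul(287, -2)) = Add(-185, -574) = -759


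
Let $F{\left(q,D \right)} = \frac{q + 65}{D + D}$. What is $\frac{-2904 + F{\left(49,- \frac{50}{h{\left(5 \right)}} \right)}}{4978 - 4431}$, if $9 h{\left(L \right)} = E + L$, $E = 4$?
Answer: $- \frac{145257}{27350} \approx -5.311$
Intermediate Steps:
$h{\left(L \right)} = \frac{4}{9} + \frac{L}{9}$ ($h{\left(L \right)} = \frac{4 + L}{9} = \frac{4}{9} + \frac{L}{9}$)
$F{\left(q,D \right)} = \frac{65 + q}{2 D}$
$\frac{-2904 + F{\left(49,- \frac{50}{h{\left(5 \right)}} \right)}}{4978 - 4431} = \frac{-2904 + \frac{65 + 49}{2 \left(- \frac{50}{\frac{4}{9} + \frac{1}{9} \cdot 5}\right)}}{4978 - 4431} = \frac{-2904 + \frac{1}{2} \frac{1}{\left(-50\right) \frac{1}{\frac{4}{9} + \frac{5}{9}}} \cdot 114}{547} = \left(-2904 + \frac{1}{2} \frac{1}{\left(-50\right) 1^{-1}} \cdot 114\right) \frac{1}{547} = \left(-2904 + \frac{1}{2} \frac{1}{\left(-50\right) 1} \cdot 114\right) \frac{1}{547} = \left(-2904 + \frac{1}{2} \frac{1}{-50} \cdot 114\right) \frac{1}{547} = \left(-2904 + \frac{1}{2} \left(- \frac{1}{50}\right) 114\right) \frac{1}{547} = \left(-2904 - \frac{57}{50}\right) \frac{1}{547} = \left(- \frac{145257}{50}\right) \frac{1}{547} = - \frac{145257}{27350}$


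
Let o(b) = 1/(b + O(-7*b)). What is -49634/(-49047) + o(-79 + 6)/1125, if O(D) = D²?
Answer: 4858821178349/4801357971000 ≈ 1.0120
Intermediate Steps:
o(b) = 1/(b + 49*b²) (o(b) = 1/(b + (-7*b)²) = 1/(b + 49*b²))
-49634/(-49047) + o(-79 + 6)/1125 = -49634/(-49047) + (1/((-79 + 6)*(1 + 49*(-79 + 6))))/1125 = -49634*(-1/49047) + (1/((-73)*(1 + 49*(-73))))*(1/1125) = 49634/49047 - 1/(73*(1 - 3577))*(1/1125) = 49634/49047 - 1/73/(-3576)*(1/1125) = 49634/49047 - 1/73*(-1/3576)*(1/1125) = 49634/49047 + (1/261048)*(1/1125) = 49634/49047 + 1/293679000 = 4858821178349/4801357971000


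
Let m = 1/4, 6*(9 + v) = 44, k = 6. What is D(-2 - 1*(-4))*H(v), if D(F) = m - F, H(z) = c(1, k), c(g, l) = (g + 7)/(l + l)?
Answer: -7/6 ≈ -1.1667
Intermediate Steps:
v = -5/3 (v = -9 + (⅙)*44 = -9 + 22/3 = -5/3 ≈ -1.6667)
c(g, l) = (7 + g)/(2*l) (c(g, l) = (7 + g)/((2*l)) = (7 + g)*(1/(2*l)) = (7 + g)/(2*l))
H(z) = ⅔ (H(z) = (½)*(7 + 1)/6 = (½)*(⅙)*8 = ⅔)
m = ¼ (m = 1*(¼) = ¼ ≈ 0.25000)
D(F) = ¼ - F
D(-2 - 1*(-4))*H(v) = (¼ - (-2 - 1*(-4)))*(⅔) = (¼ - (-2 + 4))*(⅔) = (¼ - 1*2)*(⅔) = (¼ - 2)*(⅔) = -7/4*⅔ = -7/6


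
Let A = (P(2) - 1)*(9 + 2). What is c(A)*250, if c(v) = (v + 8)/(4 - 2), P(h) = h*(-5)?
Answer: -14125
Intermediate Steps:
P(h) = -5*h
A = -121 (A = (-5*2 - 1)*(9 + 2) = (-10 - 1)*11 = -11*11 = -121)
c(v) = 4 + v/2 (c(v) = (8 + v)/2 = (8 + v)*(½) = 4 + v/2)
c(A)*250 = (4 + (½)*(-121))*250 = (4 - 121/2)*250 = -113/2*250 = -14125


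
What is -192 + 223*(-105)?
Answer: -23607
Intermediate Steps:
-192 + 223*(-105) = -192 - 23415 = -23607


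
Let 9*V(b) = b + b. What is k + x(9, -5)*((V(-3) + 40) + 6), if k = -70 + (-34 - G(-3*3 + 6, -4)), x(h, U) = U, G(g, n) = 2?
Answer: -998/3 ≈ -332.67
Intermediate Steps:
V(b) = 2*b/9 (V(b) = (b + b)/9 = (2*b)/9 = 2*b/9)
k = -106 (k = -70 + (-34 - 1*2) = -70 + (-34 - 2) = -70 - 36 = -106)
k + x(9, -5)*((V(-3) + 40) + 6) = -106 - 5*(((2/9)*(-3) + 40) + 6) = -106 - 5*((-2/3 + 40) + 6) = -106 - 5*(118/3 + 6) = -106 - 5*136/3 = -106 - 680/3 = -998/3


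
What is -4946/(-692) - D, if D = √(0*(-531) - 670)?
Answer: 2473/346 - I*√670 ≈ 7.1474 - 25.884*I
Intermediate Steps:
D = I*√670 (D = √(0 - 670) = √(-670) = I*√670 ≈ 25.884*I)
-4946/(-692) - D = -4946/(-692) - I*√670 = -4946*(-1/692) - I*√670 = 2473/346 - I*√670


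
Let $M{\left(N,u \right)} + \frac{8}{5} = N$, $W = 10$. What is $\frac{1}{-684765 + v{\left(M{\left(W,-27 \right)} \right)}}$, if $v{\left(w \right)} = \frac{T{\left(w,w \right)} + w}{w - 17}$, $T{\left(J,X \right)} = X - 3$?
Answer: $- \frac{43}{29444964} \approx -1.4604 \cdot 10^{-6}$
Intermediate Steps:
$T{\left(J,X \right)} = -3 + X$ ($T{\left(J,X \right)} = X - 3 = -3 + X$)
$M{\left(N,u \right)} = - \frac{8}{5} + N$
$v{\left(w \right)} = \frac{-3 + 2 w}{-17 + w}$ ($v{\left(w \right)} = \frac{\left(-3 + w\right) + w}{w - 17} = \frac{-3 + 2 w}{-17 + w}$)
$\frac{1}{-684765 + v{\left(M{\left(W,-27 \right)} \right)}} = \frac{1}{-684765 + \frac{-3 + 2 \left(- \frac{8}{5} + 10\right)}{-17 + \left(- \frac{8}{5} + 10\right)}} = \frac{1}{-684765 + \frac{-3 + 2 \cdot \frac{42}{5}}{-17 + \frac{42}{5}}} = \frac{1}{-684765 + \frac{-3 + \frac{84}{5}}{- \frac{43}{5}}} = \frac{1}{-684765 - \frac{69}{43}} = \frac{1}{- \frac{29444964}{43}} = - \frac{43}{29444964}$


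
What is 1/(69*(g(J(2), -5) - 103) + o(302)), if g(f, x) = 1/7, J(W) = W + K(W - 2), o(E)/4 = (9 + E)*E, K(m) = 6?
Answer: 7/2580136 ≈ 2.7130e-6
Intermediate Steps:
o(E) = 4*E*(9 + E) (o(E) = 4*((9 + E)*E) = 4*(E*(9 + E)) = 4*E*(9 + E))
J(W) = 6 + W (J(W) = W + 6 = 6 + W)
g(f, x) = 1/7
1/(69*(g(J(2), -5) - 103) + o(302)) = 1/(69*(1/7 - 103) + 4*302*(9 + 302)) = 1/(69*(-720/7) + 4*302*311) = 1/(-49680/7 + 375688) = 1/(2580136/7) = 7/2580136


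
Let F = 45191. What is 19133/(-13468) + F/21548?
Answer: 24544313/36276058 ≈ 0.67660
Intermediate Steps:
19133/(-13468) + F/21548 = 19133/(-13468) + 45191/21548 = 19133*(-1/13468) + 45191*(1/21548) = -19133/13468 + 45191/21548 = 24544313/36276058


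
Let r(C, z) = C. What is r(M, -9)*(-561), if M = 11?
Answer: -6171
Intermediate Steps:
r(M, -9)*(-561) = 11*(-561) = -6171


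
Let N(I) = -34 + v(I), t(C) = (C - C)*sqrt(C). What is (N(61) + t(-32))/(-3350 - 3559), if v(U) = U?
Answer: -9/2303 ≈ -0.0039079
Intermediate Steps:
t(C) = 0 (t(C) = 0*sqrt(C) = 0)
N(I) = -34 + I
(N(61) + t(-32))/(-3350 - 3559) = ((-34 + 61) + 0)/(-3350 - 3559) = (27 + 0)/(-6909) = 27*(-1/6909) = -9/2303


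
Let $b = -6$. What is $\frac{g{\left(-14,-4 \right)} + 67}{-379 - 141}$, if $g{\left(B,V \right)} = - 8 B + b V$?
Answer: $- \frac{203}{520} \approx -0.39038$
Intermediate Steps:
$g{\left(B,V \right)} = - 8 B - 6 V$
$\frac{g{\left(-14,-4 \right)} + 67}{-379 - 141} = \frac{\left(\left(-8\right) \left(-14\right) - -24\right) + 67}{-379 - 141} = \frac{\left(112 + 24\right) + 67}{-520} = \left(136 + 67\right) \left(- \frac{1}{520}\right) = 203 \left(- \frac{1}{520}\right) = - \frac{203}{520}$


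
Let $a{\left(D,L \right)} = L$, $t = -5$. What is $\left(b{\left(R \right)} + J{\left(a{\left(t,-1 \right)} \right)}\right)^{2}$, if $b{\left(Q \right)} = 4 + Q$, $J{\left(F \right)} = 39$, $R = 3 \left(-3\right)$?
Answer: $1156$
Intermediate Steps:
$R = -9$
$\left(b{\left(R \right)} + J{\left(a{\left(t,-1 \right)} \right)}\right)^{2} = \left(\left(4 - 9\right) + 39\right)^{2} = \left(-5 + 39\right)^{2} = 34^{2} = 1156$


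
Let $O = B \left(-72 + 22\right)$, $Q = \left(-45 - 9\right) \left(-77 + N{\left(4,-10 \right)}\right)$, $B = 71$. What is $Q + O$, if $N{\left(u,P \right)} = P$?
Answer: $1148$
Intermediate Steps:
$Q = 4698$ ($Q = \left(-45 - 9\right) \left(-77 - 10\right) = \left(-54\right) \left(-87\right) = 4698$)
$O = -3550$ ($O = 71 \left(-72 + 22\right) = 71 \left(-50\right) = -3550$)
$Q + O = 4698 - 3550 = 1148$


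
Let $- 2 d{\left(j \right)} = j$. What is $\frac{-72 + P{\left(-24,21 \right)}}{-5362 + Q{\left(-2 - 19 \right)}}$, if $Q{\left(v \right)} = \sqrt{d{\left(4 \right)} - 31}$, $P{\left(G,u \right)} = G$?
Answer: $\frac{514752}{28751077} + \frac{96 i \sqrt{33}}{28751077} \approx 0.017904 + 1.9181 \cdot 10^{-5} i$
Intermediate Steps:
$d{\left(j \right)} = - \frac{j}{2}$
$Q{\left(v \right)} = i \sqrt{33}$ ($Q{\left(v \right)} = \sqrt{\left(- \frac{1}{2}\right) 4 - 31} = \sqrt{-2 - 31} = \sqrt{-33} = i \sqrt{33}$)
$\frac{-72 + P{\left(-24,21 \right)}}{-5362 + Q{\left(-2 - 19 \right)}} = \frac{-72 - 24}{-5362 + i \sqrt{33}} = - \frac{96}{-5362 + i \sqrt{33}}$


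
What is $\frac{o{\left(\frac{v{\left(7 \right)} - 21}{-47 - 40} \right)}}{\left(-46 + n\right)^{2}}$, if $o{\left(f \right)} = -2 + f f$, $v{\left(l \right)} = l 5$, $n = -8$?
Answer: $- \frac{7471}{11035602} \approx -0.00067699$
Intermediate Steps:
$v{\left(l \right)} = 5 l$
$o{\left(f \right)} = -2 + f^{2}$
$\frac{o{\left(\frac{v{\left(7 \right)} - 21}{-47 - 40} \right)}}{\left(-46 + n\right)^{2}} = \frac{-2 + \left(\frac{5 \cdot 7 - 21}{-47 - 40}\right)^{2}}{\left(-46 - 8\right)^{2}} = \frac{-2 + \left(\frac{35 - 21}{-87}\right)^{2}}{\left(-54\right)^{2}} = \frac{-2 + \left(14 \left(- \frac{1}{87}\right)\right)^{2}}{2916} = \left(-2 + \left(- \frac{14}{87}\right)^{2}\right) \frac{1}{2916} = \left(-2 + \frac{196}{7569}\right) \frac{1}{2916} = \left(- \frac{14942}{7569}\right) \frac{1}{2916} = - \frac{7471}{11035602}$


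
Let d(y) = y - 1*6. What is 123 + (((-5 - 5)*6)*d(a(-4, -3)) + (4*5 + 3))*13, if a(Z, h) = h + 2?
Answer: 5882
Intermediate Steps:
a(Z, h) = 2 + h
d(y) = -6 + y (d(y) = y - 6 = -6 + y)
123 + (((-5 - 5)*6)*d(a(-4, -3)) + (4*5 + 3))*13 = 123 + (((-5 - 5)*6)*(-6 + (2 - 3)) + (4*5 + 3))*13 = 123 + ((-10*6)*(-6 - 1) + (20 + 3))*13 = 123 + (-60*(-7) + 23)*13 = 123 + (420 + 23)*13 = 123 + 443*13 = 123 + 5759 = 5882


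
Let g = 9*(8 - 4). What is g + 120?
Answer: 156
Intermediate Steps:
g = 36 (g = 9*4 = 36)
g + 120 = 36 + 120 = 156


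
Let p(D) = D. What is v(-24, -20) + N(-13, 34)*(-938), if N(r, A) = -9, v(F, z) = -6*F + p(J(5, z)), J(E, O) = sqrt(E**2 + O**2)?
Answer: 8586 + 5*sqrt(17) ≈ 8606.6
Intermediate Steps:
v(F, z) = sqrt(25 + z**2) - 6*F (v(F, z) = -6*F + sqrt(5**2 + z**2) = -6*F + sqrt(25 + z**2) = sqrt(25 + z**2) - 6*F)
v(-24, -20) + N(-13, 34)*(-938) = (sqrt(25 + (-20)**2) - 6*(-24)) - 9*(-938) = (sqrt(25 + 400) + 144) + 8442 = (sqrt(425) + 144) + 8442 = (5*sqrt(17) + 144) + 8442 = (144 + 5*sqrt(17)) + 8442 = 8586 + 5*sqrt(17)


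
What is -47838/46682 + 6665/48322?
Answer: -58838009/66346106 ≈ -0.88683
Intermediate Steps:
-47838/46682 + 6665/48322 = -47838*1/46682 + 6665*(1/48322) = -1407/1373 + 6665/48322 = -58838009/66346106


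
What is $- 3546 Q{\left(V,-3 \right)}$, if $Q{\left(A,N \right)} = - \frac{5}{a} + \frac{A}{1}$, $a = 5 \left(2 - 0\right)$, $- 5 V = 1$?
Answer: $\frac{12411}{5} \approx 2482.2$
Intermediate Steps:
$V = - \frac{1}{5}$ ($V = \left(- \frac{1}{5}\right) 1 = - \frac{1}{5} \approx -0.2$)
$a = 10$ ($a = 5 \left(2 + \left(-1 + 1\right)\right) = 5 \left(2 + 0\right) = 5 \cdot 2 = 10$)
$Q{\left(A,N \right)} = - \frac{1}{2} + A$ ($Q{\left(A,N \right)} = - \frac{5}{10} + \frac{A}{1} = \left(-5\right) \frac{1}{10} + A 1 = - \frac{1}{2} + A$)
$- 3546 Q{\left(V,-3 \right)} = - 3546 \left(- \frac{1}{2} - \frac{1}{5}\right) = \left(-3546\right) \left(- \frac{7}{10}\right) = \frac{12411}{5}$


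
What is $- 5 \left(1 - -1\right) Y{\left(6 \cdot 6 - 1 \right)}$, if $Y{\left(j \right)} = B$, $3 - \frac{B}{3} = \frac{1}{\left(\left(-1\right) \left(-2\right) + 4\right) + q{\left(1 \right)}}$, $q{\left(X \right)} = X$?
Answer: $- \frac{600}{7} \approx -85.714$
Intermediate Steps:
$B = \frac{60}{7}$ ($B = 9 - \frac{3}{\left(\left(-1\right) \left(-2\right) + 4\right) + 1} = 9 - \frac{3}{\left(2 + 4\right) + 1} = 9 - \frac{3}{6 + 1} = 9 - \frac{3}{7} = \frac{60}{7} \approx 8.5714$)
$Y{\left(j \right)} = \frac{60}{7}$
$- 5 \left(1 - -1\right) Y{\left(6 \cdot 6 - 1 \right)} = - 5 \left(1 - -1\right) \frac{60}{7} = - 5 \left(1 + 1\right) \frac{60}{7} = \left(-5\right) 2 \cdot \frac{60}{7} = \left(-10\right) \frac{60}{7} = - \frac{600}{7}$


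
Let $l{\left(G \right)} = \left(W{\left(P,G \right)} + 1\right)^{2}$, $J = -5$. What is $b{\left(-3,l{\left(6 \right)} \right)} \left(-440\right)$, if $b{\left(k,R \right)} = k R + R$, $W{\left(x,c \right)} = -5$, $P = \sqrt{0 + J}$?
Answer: $14080$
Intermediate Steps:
$P = i \sqrt{5}$ ($P = \sqrt{0 - 5} = \sqrt{-5} = i \sqrt{5} \approx 2.2361 i$)
$l{\left(G \right)} = 16$ ($l{\left(G \right)} = \left(-5 + 1\right)^{2} = \left(-4\right)^{2} = 16$)
$b{\left(k,R \right)} = R + R k$ ($b{\left(k,R \right)} = R k + R = R + R k$)
$b{\left(-3,l{\left(6 \right)} \right)} \left(-440\right) = 16 \left(1 - 3\right) \left(-440\right) = 16 \left(-2\right) \left(-440\right) = \left(-32\right) \left(-440\right) = 14080$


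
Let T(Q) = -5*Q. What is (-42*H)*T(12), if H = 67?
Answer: 168840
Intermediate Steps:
(-42*H)*T(12) = (-42*67)*(-5*12) = -2814*(-60) = 168840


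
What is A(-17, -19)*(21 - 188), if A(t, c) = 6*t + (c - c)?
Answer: 17034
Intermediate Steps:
A(t, c) = 6*t (A(t, c) = 6*t + 0 = 6*t)
A(-17, -19)*(21 - 188) = (6*(-17))*(21 - 188) = -102*(-167) = 17034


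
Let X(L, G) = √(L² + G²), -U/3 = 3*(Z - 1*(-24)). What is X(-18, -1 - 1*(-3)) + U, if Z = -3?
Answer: -189 + 2*√82 ≈ -170.89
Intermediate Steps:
U = -189 (U = -9*(-3 - 1*(-24)) = -9*(-3 + 24) = -9*21 = -3*63 = -189)
X(L, G) = √(G² + L²)
X(-18, -1 - 1*(-3)) + U = √((-1 - 1*(-3))² + (-18)²) - 189 = √((-1 + 3)² + 324) - 189 = √(2² + 324) - 189 = √(4 + 324) - 189 = √328 - 189 = 2*√82 - 189 = -189 + 2*√82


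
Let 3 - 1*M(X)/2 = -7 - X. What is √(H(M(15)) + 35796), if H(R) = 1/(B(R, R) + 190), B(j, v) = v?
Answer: √128865615/60 ≈ 189.20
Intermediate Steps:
M(X) = 20 + 2*X (M(X) = 6 - 2*(-7 - X) = 6 + (14 + 2*X) = 20 + 2*X)
H(R) = 1/(190 + R) (H(R) = 1/(R + 190) = 1/(190 + R))
√(H(M(15)) + 35796) = √(1/(190 + (20 + 2*15)) + 35796) = √(1/(190 + (20 + 30)) + 35796) = √(1/(190 + 50) + 35796) = √(1/240 + 35796) = √(8591041/240) = √128865615/60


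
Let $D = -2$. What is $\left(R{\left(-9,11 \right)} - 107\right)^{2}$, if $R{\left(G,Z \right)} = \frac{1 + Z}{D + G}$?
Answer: $\frac{1413721}{121} \approx 11684.0$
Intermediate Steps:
$R{\left(G,Z \right)} = \frac{1 + Z}{-2 + G}$
$\left(R{\left(-9,11 \right)} - 107\right)^{2} = \left(\frac{1 + 11}{-2 - 9} - 107\right)^{2} = \left(\frac{1}{-11} \cdot 12 - 107\right)^{2} = \left(\left(- \frac{1}{11}\right) 12 - 107\right)^{2} = \left(- \frac{12}{11} - 107\right)^{2} = \left(- \frac{1189}{11}\right)^{2} = \frac{1413721}{121}$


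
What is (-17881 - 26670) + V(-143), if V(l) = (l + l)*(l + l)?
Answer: 37245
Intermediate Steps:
V(l) = 4*l² (V(l) = (2*l)*(2*l) = 4*l²)
(-17881 - 26670) + V(-143) = (-17881 - 26670) + 4*(-143)² = -44551 + 4*20449 = -44551 + 81796 = 37245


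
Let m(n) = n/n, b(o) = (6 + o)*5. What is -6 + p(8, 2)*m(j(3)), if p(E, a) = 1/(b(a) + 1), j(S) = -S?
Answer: -245/41 ≈ -5.9756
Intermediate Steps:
b(o) = 30 + 5*o
m(n) = 1
p(E, a) = 1/(31 + 5*a) (p(E, a) = 1/((30 + 5*a) + 1) = 1/(31 + 5*a))
-6 + p(8, 2)*m(j(3)) = -6 + 1/(31 + 5*2) = -6 + 1/(31 + 10) = -6 + 1/41 = -245/41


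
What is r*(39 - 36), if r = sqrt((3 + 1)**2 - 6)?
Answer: 3*sqrt(10) ≈ 9.4868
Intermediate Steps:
r = sqrt(10) (r = sqrt(4**2 - 6) = sqrt(16 - 6) = sqrt(10) ≈ 3.1623)
r*(39 - 36) = sqrt(10)*(39 - 36) = sqrt(10)*3 = 3*sqrt(10)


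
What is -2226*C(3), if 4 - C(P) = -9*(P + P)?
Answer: -129108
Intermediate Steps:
C(P) = 4 + 18*P (C(P) = 4 - (-9)*(P + P) = 4 - (-9)*2*P = 4 - (-18)*P = 4 + 18*P)
-2226*C(3) = -2226*(4 + 18*3) = -2226*(4 + 54) = -2226*58 = -129108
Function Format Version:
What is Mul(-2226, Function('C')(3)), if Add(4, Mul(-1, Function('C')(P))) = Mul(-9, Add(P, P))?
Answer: -129108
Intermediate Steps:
Function('C')(P) = Add(4, Mul(18, P)) (Function('C')(P) = Add(4, Mul(-1, Mul(-9, Add(P, P)))) = Add(4, Mul(-1, Mul(-9, Mul(2, P)))) = Add(4, Mul(-1, Mul(-18, P))) = Add(4, Mul(18, P)))
Mul(-2226, Function('C')(3)) = Mul(-2226, Add(4, Mul(18, 3))) = Mul(-2226, Add(4, 54)) = Mul(-2226, 58) = -129108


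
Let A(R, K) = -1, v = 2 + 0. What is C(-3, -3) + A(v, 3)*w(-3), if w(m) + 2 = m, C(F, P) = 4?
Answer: 9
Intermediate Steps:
v = 2
w(m) = -2 + m
C(-3, -3) + A(v, 3)*w(-3) = 4 - (-2 - 3) = 4 - 1*(-5) = 4 + 5 = 9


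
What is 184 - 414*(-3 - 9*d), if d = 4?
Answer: 16330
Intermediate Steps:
184 - 414*(-3 - 9*d) = 184 - 414*(-3 - 9*4) = 184 - 414*(-3 - 36) = 184 - 414*(-39) = 184 + 16146 = 16330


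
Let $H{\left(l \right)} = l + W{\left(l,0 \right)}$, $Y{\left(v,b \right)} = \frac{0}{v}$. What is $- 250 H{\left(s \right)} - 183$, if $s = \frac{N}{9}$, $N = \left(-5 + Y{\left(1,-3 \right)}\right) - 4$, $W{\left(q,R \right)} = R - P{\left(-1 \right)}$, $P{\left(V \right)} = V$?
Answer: $-183$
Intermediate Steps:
$Y{\left(v,b \right)} = 0$
$W{\left(q,R \right)} = 1 + R$ ($W{\left(q,R \right)} = R - -1 = R + 1 = 1 + R$)
$N = -9$ ($N = \left(-5 + 0\right) - 4 = -5 - 4 = -9$)
$s = -1$ ($s = - \frac{9}{9} = \left(-9\right) \frac{1}{9} = -1$)
$H{\left(l \right)} = 1 + l$ ($H{\left(l \right)} = l + \left(1 + 0\right) = l + 1 = 1 + l$)
$- 250 H{\left(s \right)} - 183 = - 250 \left(1 - 1\right) - 183 = \left(-250\right) 0 - 183 = 0 - 183 = -183$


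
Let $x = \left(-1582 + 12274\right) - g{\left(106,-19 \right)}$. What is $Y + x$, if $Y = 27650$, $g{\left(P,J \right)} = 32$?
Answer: $38310$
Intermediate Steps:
$x = 10660$ ($x = \left(-1582 + 12274\right) - 32 = 10692 - 32 = 10660$)
$Y + x = 27650 + 10660 = 38310$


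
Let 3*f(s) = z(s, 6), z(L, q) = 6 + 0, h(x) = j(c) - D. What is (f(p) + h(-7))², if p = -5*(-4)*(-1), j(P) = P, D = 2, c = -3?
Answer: 9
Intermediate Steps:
p = -20 (p = 20*(-1) = -20)
h(x) = -5 (h(x) = -3 - 1*2 = -3 - 2 = -5)
z(L, q) = 6
f(s) = 2 (f(s) = (⅓)*6 = 2)
(f(p) + h(-7))² = (2 - 5)² = (-3)² = 9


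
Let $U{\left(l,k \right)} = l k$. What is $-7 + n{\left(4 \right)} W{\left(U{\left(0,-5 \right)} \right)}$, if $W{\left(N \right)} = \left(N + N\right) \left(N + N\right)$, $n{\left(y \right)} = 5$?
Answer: $-7$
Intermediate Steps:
$U{\left(l,k \right)} = k l$
$W{\left(N \right)} = 4 N^{2}$ ($W{\left(N \right)} = 2 N 2 N = 4 N^{2}$)
$-7 + n{\left(4 \right)} W{\left(U{\left(0,-5 \right)} \right)} = -7 + 5 \cdot 4 \left(\left(-5\right) 0\right)^{2} = -7 + 5 \cdot 4 \cdot 0^{2} = -7 + 5 \cdot 4 \cdot 0 = -7 + 5 \cdot 0 = -7 + 0 = -7$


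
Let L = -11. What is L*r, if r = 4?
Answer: -44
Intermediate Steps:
L*r = -11*4 = -44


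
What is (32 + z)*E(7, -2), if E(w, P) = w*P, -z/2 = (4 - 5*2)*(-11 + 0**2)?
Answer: 1400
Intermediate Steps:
z = -132 (z = -2*(4 - 5*2)*(-11 + 0**2) = -2*(4 - 10)*(-11 + 0) = -(-12)*(-11) = -2*66 = -132)
E(w, P) = P*w
(32 + z)*E(7, -2) = (32 - 132)*(-2*7) = -100*(-14) = 1400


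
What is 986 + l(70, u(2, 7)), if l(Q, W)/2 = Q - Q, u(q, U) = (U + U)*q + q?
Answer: 986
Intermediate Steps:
u(q, U) = q + 2*U*q (u(q, U) = (2*U)*q + q = 2*U*q + q = q + 2*U*q)
l(Q, W) = 0 (l(Q, W) = 2*(Q - Q) = 2*0 = 0)
986 + l(70, u(2, 7)) = 986 + 0 = 986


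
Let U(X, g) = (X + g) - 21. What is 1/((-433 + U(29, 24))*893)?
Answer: -1/358093 ≈ -2.7926e-6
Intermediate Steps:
U(X, g) = -21 + X + g
1/((-433 + U(29, 24))*893) = 1/((-433 + (-21 + 29 + 24))*893) = 1/((-433 + 32)*893) = 1/(-401*893) = 1/(-358093) = -1/358093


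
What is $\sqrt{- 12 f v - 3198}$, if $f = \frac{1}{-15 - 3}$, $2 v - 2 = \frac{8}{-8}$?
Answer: $\frac{i \sqrt{28779}}{3} \approx 56.548 i$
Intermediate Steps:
$v = \frac{1}{2}$ ($v = 1 + \frac{8 \frac{1}{-8}}{2} = 1 + \frac{8 \left(- \frac{1}{8}\right)}{2} = 1 + \frac{1}{2} \left(-1\right) = 1 - \frac{1}{2} = \frac{1}{2} \approx 0.5$)
$f = - \frac{1}{18}$ ($f = \frac{1}{-18} = - \frac{1}{18} \approx -0.055556$)
$\sqrt{- 12 f v - 3198} = \sqrt{\left(-12\right) \left(- \frac{1}{18}\right) \frac{1}{2} - 3198} = \sqrt{\frac{2}{3} \cdot \frac{1}{2} - 3198} = \sqrt{\frac{1}{3} - 3198} = \sqrt{- \frac{9593}{3}} = \frac{i \sqrt{28779}}{3}$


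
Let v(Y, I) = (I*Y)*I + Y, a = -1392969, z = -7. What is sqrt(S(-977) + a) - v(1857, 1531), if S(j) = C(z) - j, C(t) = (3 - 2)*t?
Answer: -4352737434 + I*sqrt(1391999) ≈ -4.3527e+9 + 1179.8*I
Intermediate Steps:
C(t) = t (C(t) = 1*t = t)
v(Y, I) = Y + Y*I**2 (v(Y, I) = Y*I**2 + Y = Y + Y*I**2)
S(j) = -7 - j
sqrt(S(-977) + a) - v(1857, 1531) = sqrt((-7 - 1*(-977)) - 1392969) - 1857*(1 + 1531**2) = sqrt((-7 + 977) - 1392969) - 1857*(1 + 2343961) = sqrt(970 - 1392969) - 1857*2343962 = sqrt(-1391999) - 1*4352737434 = I*sqrt(1391999) - 4352737434 = -4352737434 + I*sqrt(1391999)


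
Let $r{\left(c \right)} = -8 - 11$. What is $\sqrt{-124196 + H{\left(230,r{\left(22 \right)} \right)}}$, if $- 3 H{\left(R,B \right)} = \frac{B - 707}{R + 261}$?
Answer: $\frac{i \sqrt{29941177054}}{491} \approx 352.41 i$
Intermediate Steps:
$r{\left(c \right)} = -19$ ($r{\left(c \right)} = -8 - 11 = -19$)
$H{\left(R,B \right)} = - \frac{-707 + B}{3 \left(261 + R\right)}$ ($H{\left(R,B \right)} = - \frac{\left(B - 707\right) \frac{1}{R + 261}}{3} = - \frac{\left(-707 + B\right) \frac{1}{261 + R}}{3} = - \frac{\frac{1}{261 + R} \left(-707 + B\right)}{3} = - \frac{-707 + B}{3 \left(261 + R\right)}$)
$\sqrt{-124196 + H{\left(230,r{\left(22 \right)} \right)}} = \sqrt{-124196 + \frac{707 - -19}{3 \left(261 + 230\right)}} = \sqrt{-124196 + \frac{707 + 19}{3 \cdot 491}} = \sqrt{-124196 + \frac{1}{3} \cdot \frac{1}{491} \cdot 726} = \sqrt{-124196 + \frac{242}{491}} = \sqrt{- \frac{60979994}{491}} = \frac{i \sqrt{29941177054}}{491}$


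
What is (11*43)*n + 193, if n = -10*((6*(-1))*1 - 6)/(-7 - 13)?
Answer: -2645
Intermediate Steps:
n = -6 (n = -10*(-6*1 - 6)/(-20) = -10*(-6 - 6)*(-1)/20 = -(-120)*(-1)/20 = -10*⅗ = -6)
(11*43)*n + 193 = (11*43)*(-6) + 193 = 473*(-6) + 193 = -2838 + 193 = -2645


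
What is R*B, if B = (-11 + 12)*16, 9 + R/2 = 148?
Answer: 4448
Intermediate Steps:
R = 278 (R = -18 + 2*148 = -18 + 296 = 278)
B = 16 (B = 1*16 = 16)
R*B = 278*16 = 4448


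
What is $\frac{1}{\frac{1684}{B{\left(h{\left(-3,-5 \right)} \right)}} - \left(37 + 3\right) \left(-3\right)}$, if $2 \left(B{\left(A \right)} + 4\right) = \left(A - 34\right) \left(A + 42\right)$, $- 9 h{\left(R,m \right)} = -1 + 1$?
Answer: $\frac{359}{42238} \approx 0.0084995$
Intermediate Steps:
$h{\left(R,m \right)} = 0$ ($h{\left(R,m \right)} = - \frac{-1 + 1}{9} = \left(- \frac{1}{9}\right) 0 = 0$)
$B{\left(A \right)} = -4 + \frac{\left(-34 + A\right) \left(42 + A\right)}{2}$ ($B{\left(A \right)} = -4 + \frac{\left(A - 34\right) \left(A + 42\right)}{2} = -4 + \frac{\left(-34 + A\right) \left(42 + A\right)}{2}$)
$\frac{1}{\frac{1684}{B{\left(h{\left(-3,-5 \right)} \right)}} - \left(37 + 3\right) \left(-3\right)} = \frac{1}{\frac{1684}{-718 + \frac{0^{2}}{2} + 4 \cdot 0} - \left(37 + 3\right) \left(-3\right)} = \frac{1}{\frac{1684}{-718 + \frac{1}{2} \cdot 0 + 0} - 40 \left(-3\right)} = \frac{1}{\frac{1684}{-718 + 0 + 0} - -120} = \frac{1}{\frac{1684}{-718} + 120} = \frac{1}{1684 \left(- \frac{1}{718}\right) + 120} = \frac{1}{- \frac{842}{359} + 120} = \frac{1}{\frac{42238}{359}} = \frac{359}{42238}$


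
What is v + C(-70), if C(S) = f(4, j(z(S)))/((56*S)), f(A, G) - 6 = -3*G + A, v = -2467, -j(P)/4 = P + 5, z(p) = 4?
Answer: -4835379/1960 ≈ -2467.0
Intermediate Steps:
j(P) = -20 - 4*P (j(P) = -4*(P + 5) = -4*(5 + P) = -20 - 4*P)
f(A, G) = 6 + A - 3*G (f(A, G) = 6 + (-3*G + A) = 6 + (A - 3*G) = 6 + A - 3*G)
C(S) = 59/(28*S) (C(S) = (6 + 4 - 3*(-20 - 4*4))/((56*S)) = (6 + 4 - 3*(-20 - 16))*(1/(56*S)) = (6 + 4 - 3*(-36))*(1/(56*S)) = (6 + 4 + 108)*(1/(56*S)) = 118*(1/(56*S)) = 59/(28*S))
v + C(-70) = -2467 + (59/28)/(-70) = -2467 + (59/28)*(-1/70) = -2467 - 59/1960 = -4835379/1960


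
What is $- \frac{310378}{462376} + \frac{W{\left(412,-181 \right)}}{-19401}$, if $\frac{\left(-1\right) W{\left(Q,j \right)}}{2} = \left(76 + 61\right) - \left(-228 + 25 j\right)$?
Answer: $- \frac{8618427}{51554924} \approx -0.16717$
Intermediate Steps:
$W{\left(Q,j \right)} = -730 + 50 j$ ($W{\left(Q,j \right)} = - 2 \left(\left(76 + 61\right) - \left(-228 + 25 j\right)\right) = - 2 \left(137 - \left(-228 + 25 j\right)\right) = - 2 \left(365 - 25 j\right) = -730 + 50 j$)
$- \frac{310378}{462376} + \frac{W{\left(412,-181 \right)}}{-19401} = - \frac{310378}{462376} + \frac{-730 + 50 \left(-181\right)}{-19401} = \left(-310378\right) \frac{1}{462376} + \left(-730 - 9050\right) \left(- \frac{1}{19401}\right) = - \frac{155189}{231188} - - \frac{3260}{6467} = - \frac{155189}{231188} + \frac{3260}{6467} = - \frac{8618427}{51554924}$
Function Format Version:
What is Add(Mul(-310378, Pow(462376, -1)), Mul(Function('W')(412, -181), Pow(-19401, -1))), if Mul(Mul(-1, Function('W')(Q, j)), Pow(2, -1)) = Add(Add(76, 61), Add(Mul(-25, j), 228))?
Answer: Rational(-8618427, 51554924) ≈ -0.16717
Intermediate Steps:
Function('W')(Q, j) = Add(-730, Mul(50, j)) (Function('W')(Q, j) = Mul(-2, Add(Add(76, 61), Add(Mul(-25, j), 228))) = Mul(-2, Add(137, Add(228, Mul(-25, j)))) = Mul(-2, Add(365, Mul(-25, j))) = Add(-730, Mul(50, j)))
Add(Mul(-310378, Pow(462376, -1)), Mul(Function('W')(412, -181), Pow(-19401, -1))) = Add(Mul(-310378, Pow(462376, -1)), Mul(Add(-730, Mul(50, -181)), Pow(-19401, -1))) = Add(Mul(-310378, Rational(1, 462376)), Mul(Add(-730, -9050), Rational(-1, 19401))) = Add(Rational(-155189, 231188), Mul(-9780, Rational(-1, 19401))) = Add(Rational(-155189, 231188), Rational(3260, 6467)) = Rational(-8618427, 51554924)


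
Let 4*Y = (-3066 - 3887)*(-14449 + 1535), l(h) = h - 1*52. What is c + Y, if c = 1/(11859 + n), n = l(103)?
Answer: 133676413778/5955 ≈ 2.2448e+7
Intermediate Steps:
l(h) = -52 + h (l(h) = h - 52 = -52 + h)
n = 51 (n = -52 + 103 = 51)
c = 1/11910 (c = 1/(11859 + 51) = 1/11910 ≈ 8.3963e-5)
Y = 44895521/2 (Y = ((-3066 - 3887)*(-14449 + 1535))/4 = (-6953*(-12914))/4 = (¼)*89791042 = 44895521/2 ≈ 2.2448e+7)
c + Y = 1/11910 + 44895521/2 = 133676413778/5955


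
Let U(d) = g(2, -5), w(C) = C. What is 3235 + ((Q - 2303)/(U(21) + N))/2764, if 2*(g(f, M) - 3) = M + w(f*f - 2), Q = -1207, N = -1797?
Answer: 297306270/91903 ≈ 3235.0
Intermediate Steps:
g(f, M) = 2 + M/2 + f²/2 (g(f, M) = 3 + (M + (f*f - 2))/2 = 3 + (M + (f² - 2))/2 = 3 + (M + (-2 + f²))/2 = 3 + (-2 + M + f²)/2 = 3 + (-1 + M/2 + f²/2) = 2 + M/2 + f²/2)
U(d) = 3/2 (U(d) = 2 + (½)*(-5) + (½)*2² = 2 - 5/2 + (½)*4 = 2 - 5/2 + 2 = 3/2)
3235 + ((Q - 2303)/(U(21) + N))/2764 = 3235 + ((-1207 - 2303)/(3/2 - 1797))/2764 = 3235 - 3510/(-3591/2)*(1/2764) = 3235 - 3510*(-2/3591)*(1/2764) = 3235 + (260/133)*(1/2764) = 3235 + 65/91903 = 297306270/91903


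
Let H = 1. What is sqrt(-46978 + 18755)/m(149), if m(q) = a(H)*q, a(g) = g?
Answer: 13*I*sqrt(167)/149 ≈ 1.1275*I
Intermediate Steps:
m(q) = q (m(q) = 1*q = q)
sqrt(-46978 + 18755)/m(149) = sqrt(-46978 + 18755)/149 = sqrt(-28223)*(1/149) = (13*I*sqrt(167))*(1/149) = 13*I*sqrt(167)/149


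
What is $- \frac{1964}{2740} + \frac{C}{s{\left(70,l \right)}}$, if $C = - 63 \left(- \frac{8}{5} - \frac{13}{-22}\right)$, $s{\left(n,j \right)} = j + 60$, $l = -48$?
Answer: $\frac{276139}{60280} \approx 4.5809$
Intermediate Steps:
$s{\left(n,j \right)} = 60 + j$
$C = \frac{6993}{110}$ ($C = - 63 \left(\left(-8\right) \frac{1}{5} - - \frac{13}{22}\right) = - 63 \left(- \frac{8}{5} + \frac{13}{22}\right) = \left(-63\right) \left(- \frac{111}{110}\right) = \frac{6993}{110} \approx 63.573$)
$- \frac{1964}{2740} + \frac{C}{s{\left(70,l \right)}} = - \frac{1964}{2740} + \frac{6993}{110 \left(60 - 48\right)} = \left(-1964\right) \frac{1}{2740} + \frac{6993}{110 \cdot 12} = - \frac{491}{685} + \frac{6993}{110} \cdot \frac{1}{12} = - \frac{491}{685} + \frac{2331}{440} = \frac{276139}{60280}$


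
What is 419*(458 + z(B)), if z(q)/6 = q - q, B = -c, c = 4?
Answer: 191902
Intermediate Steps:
B = -4 (B = -1*4 = -4)
z(q) = 0 (z(q) = 6*(q - q) = 6*0 = 0)
419*(458 + z(B)) = 419*(458 + 0) = 419*458 = 191902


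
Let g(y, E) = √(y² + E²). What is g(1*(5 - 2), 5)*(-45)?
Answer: -45*√34 ≈ -262.39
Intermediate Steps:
g(y, E) = √(E² + y²)
g(1*(5 - 2), 5)*(-45) = √(5² + (1*(5 - 2))²)*(-45) = √(25 + (1*3)²)*(-45) = √(25 + 3²)*(-45) = √(25 + 9)*(-45) = √34*(-45) = -45*√34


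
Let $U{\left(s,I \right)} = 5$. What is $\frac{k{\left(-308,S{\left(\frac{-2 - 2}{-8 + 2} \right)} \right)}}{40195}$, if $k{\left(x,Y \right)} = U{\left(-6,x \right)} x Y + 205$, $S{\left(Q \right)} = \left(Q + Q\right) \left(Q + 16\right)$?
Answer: $- \frac{61231}{72351} \approx -0.8463$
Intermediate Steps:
$S{\left(Q \right)} = 2 Q \left(16 + Q\right)$
$k{\left(x,Y \right)} = 205 + 5 Y x$ ($k{\left(x,Y \right)} = 5 x Y + 205 = 5 Y x + 205 = 205 + 5 Y x$)
$\frac{k{\left(-308,S{\left(\frac{-2 - 2}{-8 + 2} \right)} \right)}}{40195} = \frac{205 + 5 \cdot 2 \frac{-2 - 2}{-8 + 2} \left(16 + \frac{-2 - 2}{-8 + 2}\right) \left(-308\right)}{40195} = \left(205 + 5 \cdot 2 \left(- \frac{4}{-6}\right) \left(16 - \frac{4}{-6}\right) \left(-308\right)\right) \frac{1}{40195} = \left(205 + 5 \cdot 2 \left(\left(-4\right) \left(- \frac{1}{6}\right)\right) \left(16 - - \frac{2}{3}\right) \left(-308\right)\right) \frac{1}{40195} = \left(205 + 5 \cdot 2 \cdot \frac{2}{3} \left(16 + \frac{2}{3}\right) \left(-308\right)\right) \frac{1}{40195} = \left(205 + 5 \cdot 2 \cdot \frac{2}{3} \cdot \frac{50}{3} \left(-308\right)\right) \frac{1}{40195} = \left(205 + 5 \cdot \frac{200}{9} \left(-308\right)\right) \frac{1}{40195} = \left(205 - \frac{308000}{9}\right) \frac{1}{40195} = \left(- \frac{306155}{9}\right) \frac{1}{40195} = - \frac{61231}{72351}$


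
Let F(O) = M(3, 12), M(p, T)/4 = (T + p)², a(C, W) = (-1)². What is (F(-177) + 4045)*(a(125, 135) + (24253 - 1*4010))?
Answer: 100106580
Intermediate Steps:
a(C, W) = 1
M(p, T) = 4*(T + p)²
F(O) = 900 (F(O) = 4*(12 + 3)² = 4*15² = 4*225 = 900)
(F(-177) + 4045)*(a(125, 135) + (24253 - 1*4010)) = (900 + 4045)*(1 + (24253 - 1*4010)) = 4945*(1 + (24253 - 4010)) = 4945*(1 + 20243) = 4945*20244 = 100106580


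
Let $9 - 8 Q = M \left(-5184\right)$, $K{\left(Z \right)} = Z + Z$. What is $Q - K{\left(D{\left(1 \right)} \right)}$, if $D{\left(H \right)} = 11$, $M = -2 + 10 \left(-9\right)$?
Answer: $- \frac{477095}{8} \approx -59637.0$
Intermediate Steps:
$M = -92$ ($M = -2 - 90 = -92$)
$K{\left(Z \right)} = 2 Z$
$Q = - \frac{476919}{8}$ ($Q = \frac{9}{8} - \frac{\left(-92\right) \left(-5184\right)}{8} = \frac{9}{8} - 59616 = - \frac{476919}{8} \approx -59615.0$)
$Q - K{\left(D{\left(1 \right)} \right)} = - \frac{476919}{8} - 2 \cdot 11 = - \frac{476919}{8} - 22 = - \frac{477095}{8}$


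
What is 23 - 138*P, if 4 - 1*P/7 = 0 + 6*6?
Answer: 30935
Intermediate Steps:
P = -224 (P = 28 - 7*(0 + 6*6) = 28 - 7*(0 + 36) = 28 - 7*36 = 28 - 252 = -224)
23 - 138*P = 23 - 138*(-224) = 23 + 30912 = 30935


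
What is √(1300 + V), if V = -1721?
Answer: I*√421 ≈ 20.518*I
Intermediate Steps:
√(1300 + V) = √(1300 - 1721) = √(-421) = I*√421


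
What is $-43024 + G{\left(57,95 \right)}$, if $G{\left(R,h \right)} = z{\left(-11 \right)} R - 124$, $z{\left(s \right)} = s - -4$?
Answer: $-43547$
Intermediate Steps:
$z{\left(s \right)} = 4 + s$ ($z{\left(s \right)} = s + 4 = 4 + s$)
$G{\left(R,h \right)} = -124 - 7 R$ ($G{\left(R,h \right)} = \left(4 - 11\right) R - 124 = - 7 R - 124 = -124 - 7 R$)
$-43024 + G{\left(57,95 \right)} = -43024 - 523 = -43547$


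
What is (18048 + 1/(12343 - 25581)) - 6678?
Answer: 150516059/13238 ≈ 11370.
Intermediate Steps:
(18048 + 1/(12343 - 25581)) - 6678 = (18048 + 1/(-13238)) - 6678 = (18048 - 1/13238) - 6678 = 238919423/13238 - 6678 = 150516059/13238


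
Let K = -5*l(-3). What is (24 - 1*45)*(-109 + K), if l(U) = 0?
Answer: 2289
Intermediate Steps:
K = 0 (K = -5*0 = 0)
(24 - 1*45)*(-109 + K) = (24 - 1*45)*(-109 + 0) = (24 - 45)*(-109) = -21*(-109) = 2289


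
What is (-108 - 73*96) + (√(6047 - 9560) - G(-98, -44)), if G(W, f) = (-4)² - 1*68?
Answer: -7064 + I*√3513 ≈ -7064.0 + 59.271*I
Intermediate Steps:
G(W, f) = -52 (G(W, f) = 16 - 68 = -52)
(-108 - 73*96) + (√(6047 - 9560) - G(-98, -44)) = (-108 - 73*96) + (√(6047 - 9560) - 1*(-52)) = (-108 - 7008) + (√(-3513) + 52) = -7116 + (I*√3513 + 52) = -7116 + (52 + I*√3513) = -7064 + I*√3513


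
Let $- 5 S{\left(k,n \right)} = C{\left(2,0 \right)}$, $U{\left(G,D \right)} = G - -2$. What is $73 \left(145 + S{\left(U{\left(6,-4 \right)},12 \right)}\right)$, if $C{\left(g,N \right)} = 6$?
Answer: $\frac{52487}{5} \approx 10497.0$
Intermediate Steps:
$U{\left(G,D \right)} = 2 + G$ ($U{\left(G,D \right)} = G + 2 = 2 + G$)
$S{\left(k,n \right)} = - \frac{6}{5}$ ($S{\left(k,n \right)} = \left(- \frac{1}{5}\right) 6 = - \frac{6}{5}$)
$73 \left(145 + S{\left(U{\left(6,-4 \right)},12 \right)}\right) = 73 \left(145 - \frac{6}{5}\right) = 73 \cdot \frac{719}{5} = \frac{52487}{5}$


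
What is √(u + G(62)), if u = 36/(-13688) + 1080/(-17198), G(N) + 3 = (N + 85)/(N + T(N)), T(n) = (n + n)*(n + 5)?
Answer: I*√142658480741911588565/6841493385 ≈ 1.7458*I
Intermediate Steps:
T(n) = 2*n*(5 + n) (T(n) = (2*n)*(5 + n) = 2*n*(5 + n))
G(N) = -3 + (85 + N)/(N + 2*N*(5 + N)) (G(N) = -3 + (N + 85)/(N + 2*N*(5 + N)) = -3 + (85 + N)/(N + 2*N*(5 + N)))
u = -1925271/29425778 (u = 36*(-1/13688) + 1080*(-1/17198) = -9/3422 - 540/8599 = -1925271/29425778 ≈ -0.065428)
√(u + G(62)) = √(-1925271/29425778 + (85 - 32*62 - 6*62²)/(62*(11 + 2*62))) = √(-1925271/29425778 + (85 - 1984 - 6*3844)/(62*(11 + 124))) = √(-1925271/29425778 + (1/62)*(85 - 1984 - 23064)/135) = √(-1925271/29425778 + (1/62)*(1/135)*(-24963)) = √(-1925271/29425778 - 8321/2790) = √(-62555851207/20524480155) = I*√142658480741911588565/6841493385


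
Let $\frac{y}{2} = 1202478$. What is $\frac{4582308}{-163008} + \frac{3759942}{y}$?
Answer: $- \frac{72273253423}{2722410192} \approx -26.548$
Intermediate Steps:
$y = 2404956$ ($y = 2 \cdot 1202478 = 2404956$)
$\frac{4582308}{-163008} + \frac{3759942}{y} = \frac{4582308}{-163008} + \frac{3759942}{2404956} = 4582308 \left(- \frac{1}{163008}\right) + 3759942 \cdot \frac{1}{2404956} = - \frac{381859}{13584} + \frac{626657}{400826} = - \frac{72273253423}{2722410192}$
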